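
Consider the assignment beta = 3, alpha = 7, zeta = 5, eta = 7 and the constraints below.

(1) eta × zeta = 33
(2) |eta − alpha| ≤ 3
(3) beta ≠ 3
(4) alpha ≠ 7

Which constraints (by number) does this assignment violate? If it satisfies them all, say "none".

(1) eta × zeta = 7 × 5 = 35, not 33  false
(2) |7 − 7| = 0; 0 ≤ 3  true
(3) beta = 3, but 3 is required to differ  false
(4) alpha = 7, but 7 is required to differ  false

The assignment fails constraints 1, 3, and 4.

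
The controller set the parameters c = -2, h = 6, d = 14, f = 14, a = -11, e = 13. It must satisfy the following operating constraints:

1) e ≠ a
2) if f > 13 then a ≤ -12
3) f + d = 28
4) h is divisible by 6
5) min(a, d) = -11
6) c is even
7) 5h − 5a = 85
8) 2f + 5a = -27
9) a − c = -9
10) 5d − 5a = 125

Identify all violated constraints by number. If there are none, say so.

Violated: 2.

1) e = 13, a = -11; distinct — holds.
2) f = 14 > 13, so we need a ≤ -12; but a = -11 > -12 — fails.
3) f + d = 14 + 14 = 28 — holds.
4) 6 / 6 = 1, so 6 divides 6 — holds.
5) min(-11, 14) = -11 — holds.
6) c = -2 is even — holds.
7) 5h − 5a = 5(6) − 5(-11) = 85 — holds.
8) 2f + 5a = 2(14) + 5(-11) = -27 — holds.
9) a − c = -11 − (-2) = -9 — holds.
10) 5d − 5a = 5(14) − 5(-11) = 125 — holds.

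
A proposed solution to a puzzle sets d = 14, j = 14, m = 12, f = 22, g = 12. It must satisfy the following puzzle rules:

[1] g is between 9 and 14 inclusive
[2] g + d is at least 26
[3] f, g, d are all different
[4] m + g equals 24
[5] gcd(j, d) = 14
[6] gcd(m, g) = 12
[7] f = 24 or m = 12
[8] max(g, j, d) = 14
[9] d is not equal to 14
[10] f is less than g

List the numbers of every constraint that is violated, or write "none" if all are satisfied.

[1] g = 12 lies in [9, 14]  ✓
[2] g + d = 12 + 14 = 26; 26 ≥ 26  ✓
[3] values 22, 12, 14 are pairwise distinct  ✓
[4] m + g = 12 + 12 = 24  ✓
[5] gcd(14, 14) = 14  ✓
[6] gcd(12, 12) = 12  ✓
[7] f = 22 ≠ 24, but m = 12 = 12 (second disjunct)  ✓
[8] max(12, 14, 14) = 14  ✓
[9] d = 14, but 14 is required to differ  ✗
[10] f = 22, g = 12; 22 ≥ 12 (want <)  ✗

The assignment fails constraints 9 and 10.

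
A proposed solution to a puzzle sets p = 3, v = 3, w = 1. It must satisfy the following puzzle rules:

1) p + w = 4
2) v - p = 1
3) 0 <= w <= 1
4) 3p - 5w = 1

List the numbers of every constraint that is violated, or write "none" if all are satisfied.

The assignment fails constraints 2 and 4.

1) p + w = 3 + 1 = 4  holds
2) v - p = 3 - 3 = 0, not 1  fails
3) w = 1 lies in [0, 1]  holds
4) 3p - 5w = 3(3) - 5(1) = 4, not 1  fails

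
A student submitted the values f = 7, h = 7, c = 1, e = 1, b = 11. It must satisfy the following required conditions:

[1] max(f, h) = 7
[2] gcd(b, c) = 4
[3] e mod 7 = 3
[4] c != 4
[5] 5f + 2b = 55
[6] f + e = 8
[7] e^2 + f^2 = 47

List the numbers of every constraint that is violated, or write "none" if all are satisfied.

Constraints 2, 3, 5, and 7 do not hold.

[1] max(7, 7) = 7 — OK.
[2] gcd(11, 1) = 1, not 4 — violated.
[3] 1 mod 7 = 1, not 3 — violated.
[4] c = 1, and 1 ≠ 4 — OK.
[5] 5f + 2b = 5(7) + 2(11) = 57, not 55 — violated.
[6] f + e = 7 + 1 = 8 — OK.
[7] e^2 + f^2 = 1^2 + 7^2 = 1 + 49 = 50, not 47 — violated.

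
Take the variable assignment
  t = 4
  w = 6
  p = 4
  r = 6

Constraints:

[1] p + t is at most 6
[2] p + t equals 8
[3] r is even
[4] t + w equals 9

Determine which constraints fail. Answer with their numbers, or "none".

The assignment fails constraints 1, 4.

[1] p + t = 4 + 4 = 8; 8 > 6, bound 6 not met — violated.
[2] p + t = 4 + 4 = 8 — satisfied.
[3] r = 6 is even — satisfied.
[4] t + w = 4 + 6 = 10, not 9 — violated.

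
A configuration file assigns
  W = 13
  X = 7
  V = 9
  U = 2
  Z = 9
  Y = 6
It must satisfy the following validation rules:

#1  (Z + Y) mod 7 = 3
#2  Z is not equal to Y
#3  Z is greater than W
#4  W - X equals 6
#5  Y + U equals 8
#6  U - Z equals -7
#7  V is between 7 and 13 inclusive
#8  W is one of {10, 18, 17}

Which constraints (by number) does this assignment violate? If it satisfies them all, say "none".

No — constraints 1, 3, and 8 are not satisfied.

#1 Z + Y = 15; 15 mod 7 = 1, not 3 — does not hold.
#2 Z = 9, Y = 6; distinct — holds.
#3 Z = 9, W = 13; 9 ≤ 13 (want >) — does not hold.
#4 W - X = 13 - 7 = 6 — holds.
#5 Y + U = 6 + 2 = 8 — holds.
#6 U - Z = 2 - 9 = -7 — holds.
#7 V = 9 lies in [7, 13] — holds.
#8 W = 13 is not in {10, 18, 17} — does not hold.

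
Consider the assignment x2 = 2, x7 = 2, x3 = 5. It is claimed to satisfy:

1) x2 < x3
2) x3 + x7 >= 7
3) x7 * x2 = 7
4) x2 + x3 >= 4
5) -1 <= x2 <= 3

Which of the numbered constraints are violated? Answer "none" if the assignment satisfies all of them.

1) x2 = 2, x3 = 5; 2 < 5  ✓
2) x3 + x7 = 5 + 2 = 7; 7 ≥ 7  ✓
3) x7 * x2 = 2 * 2 = 4, not 7  ✗
4) x2 + x3 = 2 + 5 = 7; 7 ≥ 4  ✓
5) x2 = 2 lies in [-1, 3]  ✓

Constraint 3 is violated.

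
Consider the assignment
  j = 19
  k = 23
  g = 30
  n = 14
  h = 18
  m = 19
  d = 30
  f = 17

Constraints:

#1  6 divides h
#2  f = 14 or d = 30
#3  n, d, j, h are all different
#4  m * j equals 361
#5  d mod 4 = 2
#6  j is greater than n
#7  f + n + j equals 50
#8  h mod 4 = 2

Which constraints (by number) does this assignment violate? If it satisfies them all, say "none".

#1 18 / 6 = 3, so 6 divides 18  OK
#2 f = 17 ≠ 14, but d = 30 = 30 (second disjunct)  OK
#3 values 14, 30, 19, 18 are pairwise distinct  OK
#4 m * j = 19 * 19 = 361  OK
#5 30 mod 4 = 2  OK
#6 j = 19, n = 14; 19 > 14  OK
#7 f + n + j = 17 + 14 + 19 = 50  OK
#8 18 mod 4 = 2  OK

All constraints are satisfied.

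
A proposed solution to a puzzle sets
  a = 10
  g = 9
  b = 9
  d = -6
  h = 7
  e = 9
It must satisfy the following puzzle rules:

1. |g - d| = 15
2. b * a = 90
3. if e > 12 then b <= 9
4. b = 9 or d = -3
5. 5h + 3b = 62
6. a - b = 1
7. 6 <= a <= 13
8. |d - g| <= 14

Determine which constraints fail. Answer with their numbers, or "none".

Violated: 8.

1. |9 - (-6)| = 15 — holds.
2. b * a = 9 * 10 = 90 — holds.
3. e = 9, not > 12; antecedent false, conditional vacuously true — holds.
4. b = 9 = 9 (first disjunct) — holds.
5. 5h + 3b = 5(7) + 3(9) = 62 — holds.
6. a - b = 10 - 9 = 1 — holds.
7. a = 10 lies in [6, 13] — holds.
8. |-6 - 9| = 15; 15 > 14, exceeds bound 14 — fails.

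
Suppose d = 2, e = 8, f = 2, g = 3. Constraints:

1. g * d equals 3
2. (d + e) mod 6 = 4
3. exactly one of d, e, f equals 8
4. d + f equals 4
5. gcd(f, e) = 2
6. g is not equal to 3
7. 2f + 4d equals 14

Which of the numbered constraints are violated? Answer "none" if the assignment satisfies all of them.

1. g * d = 3 * 2 = 6, not 3 — does not hold.
2. d + e = 10; 10 mod 6 = 4 — holds.
3. d=2, e=8, f=2; 1 of them equals 8 — holds.
4. d + f = 2 + 2 = 4 — holds.
5. gcd(2, 8) = 2 — holds.
6. g = 3, but 3 is required to differ — does not hold.
7. 2f + 4d = 2(2) + 4(2) = 12, not 14 — does not hold.

No — constraints 1, 6, 7 are not satisfied.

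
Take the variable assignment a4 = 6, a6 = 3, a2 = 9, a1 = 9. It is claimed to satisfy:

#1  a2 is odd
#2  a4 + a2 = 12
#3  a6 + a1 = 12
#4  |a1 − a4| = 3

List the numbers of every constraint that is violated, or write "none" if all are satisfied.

Constraint 2 does not hold.

#1 a2 = 9 is odd — satisfied.
#2 a4 + a2 = 6 + 9 = 15, not 12 — violated.
#3 a6 + a1 = 3 + 9 = 12 — satisfied.
#4 |9 − 6| = 3 — satisfied.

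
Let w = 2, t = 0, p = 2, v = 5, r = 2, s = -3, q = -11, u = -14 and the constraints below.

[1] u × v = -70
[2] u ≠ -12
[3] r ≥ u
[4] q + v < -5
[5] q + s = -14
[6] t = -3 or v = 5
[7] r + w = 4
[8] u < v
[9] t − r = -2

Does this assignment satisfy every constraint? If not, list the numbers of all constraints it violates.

[1] u × v = -14 × 5 = -70  yes
[2] u = -14, and -14 ≠ -12  yes
[3] r = 2, u = -14; 2 ≥ -14  yes
[4] q + v = -11 + 5 = -6; -6 < -5  yes
[5] q + s = -11 + (-3) = -14  yes
[6] t = 0 ≠ -3, but v = 5 = 5 (second disjunct)  yes
[7] r + w = 2 + 2 = 4  yes
[8] u = -14, v = 5; -14 < 5  yes
[9] t − r = 0 − 2 = -2  yes

No violations.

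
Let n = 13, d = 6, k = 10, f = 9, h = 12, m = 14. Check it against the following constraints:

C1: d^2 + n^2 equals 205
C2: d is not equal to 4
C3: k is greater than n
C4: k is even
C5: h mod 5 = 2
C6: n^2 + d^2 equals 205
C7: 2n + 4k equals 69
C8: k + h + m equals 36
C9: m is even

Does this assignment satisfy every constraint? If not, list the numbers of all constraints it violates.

C1: d^2 + n^2 = 6^2 + 13^2 = 36 + 169 = 205 — holds.
C2: d = 6, and 6 ≠ 4 — holds.
C3: k = 10, n = 13; 10 ≤ 13 (want >) — fails.
C4: k = 10 is even — holds.
C5: 12 mod 5 = 2 — holds.
C6: n^2 + d^2 = 13^2 + 6^2 = 169 + 36 = 205 — holds.
C7: 2n + 4k = 2(13) + 4(10) = 66, not 69 — fails.
C8: k + h + m = 10 + 12 + 14 = 36 — holds.
C9: m = 14 is even — holds.

The assignment fails constraints 3 and 7.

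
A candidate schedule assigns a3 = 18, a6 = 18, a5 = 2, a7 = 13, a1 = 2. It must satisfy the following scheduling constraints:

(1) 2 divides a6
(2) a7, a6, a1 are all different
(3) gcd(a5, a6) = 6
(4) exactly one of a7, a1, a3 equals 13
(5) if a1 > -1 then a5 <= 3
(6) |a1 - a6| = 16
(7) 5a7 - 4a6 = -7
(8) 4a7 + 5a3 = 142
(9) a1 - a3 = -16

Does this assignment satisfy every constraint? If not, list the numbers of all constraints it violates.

(1) 18 / 2 = 9, so 2 divides 18 — OK.
(2) values 13, 18, 2 are pairwise distinct — OK.
(3) gcd(2, 18) = 2, not 6 — violated.
(4) a7=13, a1=2, a3=18; 1 of them equals 13 — OK.
(5) a1 = 2 > -1, so we need a5 ≤ 3; a5 = 2 ≤ 3 — OK.
(6) |2 - 18| = 16 — OK.
(7) 5a7 - 4a6 = 5(13) - 4(18) = -7 — OK.
(8) 4a7 + 5a3 = 4(13) + 5(18) = 142 — OK.
(9) a1 - a3 = 2 - 18 = -16 — OK.

The assignment fails constraint 3.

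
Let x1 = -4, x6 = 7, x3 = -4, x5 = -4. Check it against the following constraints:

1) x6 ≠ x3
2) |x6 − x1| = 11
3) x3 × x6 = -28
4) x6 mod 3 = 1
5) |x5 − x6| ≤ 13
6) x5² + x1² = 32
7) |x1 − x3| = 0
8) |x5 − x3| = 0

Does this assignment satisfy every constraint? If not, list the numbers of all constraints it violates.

1) x6 = 7, x3 = -4; distinct  ✓
2) |7 − (-4)| = 11  ✓
3) x3 × x6 = -4 × 7 = -28  ✓
4) 7 mod 3 = 1  ✓
5) |-4 − 7| = 11; 11 ≤ 13  ✓
6) x5² + x1² = (-4)² + (-4)² = 16 + 16 = 32  ✓
7) |-4 − (-4)| = 0  ✓
8) |-4 − (-4)| = 0  ✓

No violations.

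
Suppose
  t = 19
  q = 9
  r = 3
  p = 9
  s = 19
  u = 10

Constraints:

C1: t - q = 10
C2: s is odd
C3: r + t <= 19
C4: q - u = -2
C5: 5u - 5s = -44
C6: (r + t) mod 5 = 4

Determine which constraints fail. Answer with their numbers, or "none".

Constraints 3, 4, 5, and 6 are violated.

C1: t - q = 19 - 9 = 10  ✓
C2: s = 19 is odd  ✓
C3: r + t = 3 + 19 = 22; 22 > 19, bound 19 not met  ✗
C4: q - u = 9 - 10 = -1, not -2  ✗
C5: 5u - 5s = 5(10) - 5(19) = -45, not -44  ✗
C6: r + t = 22; 22 mod 5 = 2, not 4  ✗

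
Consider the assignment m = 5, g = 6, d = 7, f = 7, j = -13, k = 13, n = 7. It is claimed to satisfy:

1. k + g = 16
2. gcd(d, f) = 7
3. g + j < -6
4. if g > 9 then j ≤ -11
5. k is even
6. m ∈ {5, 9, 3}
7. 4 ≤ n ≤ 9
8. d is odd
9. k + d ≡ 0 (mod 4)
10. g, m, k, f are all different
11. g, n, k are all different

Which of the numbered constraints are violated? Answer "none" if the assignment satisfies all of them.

1. k + g = 13 + 6 = 19, not 16  no
2. gcd(7, 7) = 7  yes
3. g + j = 6 + (-13) = -7; -7 < -6  yes
4. g = 6, not > 9; antecedent false, conditional vacuously true  yes
5. k = 13 is odd  no
6. m = 5 is in {5, 9, 3}  yes
7. n = 7 lies in [4, 9]  yes
8. d = 7 is odd  yes
9. k + d = 20; 20 mod 4 = 0  yes
10. values 6, 5, 13, 7 are pairwise distinct  yes
11. values 6, 7, 13 are pairwise distinct  yes

Violated: 1, 5.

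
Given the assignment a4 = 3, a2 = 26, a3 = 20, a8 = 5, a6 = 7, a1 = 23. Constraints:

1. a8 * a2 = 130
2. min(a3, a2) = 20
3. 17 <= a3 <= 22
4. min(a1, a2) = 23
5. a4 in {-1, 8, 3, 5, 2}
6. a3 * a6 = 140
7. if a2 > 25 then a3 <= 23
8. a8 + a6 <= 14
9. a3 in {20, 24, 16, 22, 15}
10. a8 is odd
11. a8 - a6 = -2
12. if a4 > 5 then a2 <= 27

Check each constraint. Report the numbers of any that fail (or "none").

The assignment satisfies every constraint.

1. a8 * a2 = 5 * 26 = 130 — satisfied.
2. min(20, 26) = 20 — satisfied.
3. a3 = 20 lies in [17, 22] — satisfied.
4. min(23, 26) = 23 — satisfied.
5. a4 = 3 is in {-1, 8, 3, 5, 2} — satisfied.
6. a3 * a6 = 20 * 7 = 140 — satisfied.
7. a2 = 26 > 25, so we need a3 ≤ 23; a3 = 20 ≤ 23 — satisfied.
8. a8 + a6 = 5 + 7 = 12; 12 ≤ 14 — satisfied.
9. a3 = 20 is in {20, 24, 16, 22, 15} — satisfied.
10. a8 = 5 is odd — satisfied.
11. a8 - a6 = 5 - 7 = -2 — satisfied.
12. a4 = 3, not > 5; antecedent false, conditional vacuously true — satisfied.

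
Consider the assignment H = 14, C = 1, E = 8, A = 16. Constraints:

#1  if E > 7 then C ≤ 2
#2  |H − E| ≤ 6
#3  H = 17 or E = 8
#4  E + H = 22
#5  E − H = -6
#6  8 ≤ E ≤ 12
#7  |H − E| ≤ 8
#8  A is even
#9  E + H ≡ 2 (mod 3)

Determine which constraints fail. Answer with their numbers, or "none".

No — constraint 9 is not satisfied.

#1 E = 8 > 7, so we need C ≤ 2; C = 1 ≤ 2  ✔
#2 |14 − 8| = 6; 6 ≤ 6  ✔
#3 H = 14 ≠ 17, but E = 8 = 8 (second disjunct)  ✔
#4 E + H = 8 + 14 = 22  ✔
#5 E − H = 8 − 14 = -6  ✔
#6 E = 8 lies in [8, 12]  ✔
#7 |14 − 8| = 6; 6 ≤ 8  ✔
#8 A = 16 is even  ✔
#9 E + H = 22; 22 mod 3 = 1, not 2  ✘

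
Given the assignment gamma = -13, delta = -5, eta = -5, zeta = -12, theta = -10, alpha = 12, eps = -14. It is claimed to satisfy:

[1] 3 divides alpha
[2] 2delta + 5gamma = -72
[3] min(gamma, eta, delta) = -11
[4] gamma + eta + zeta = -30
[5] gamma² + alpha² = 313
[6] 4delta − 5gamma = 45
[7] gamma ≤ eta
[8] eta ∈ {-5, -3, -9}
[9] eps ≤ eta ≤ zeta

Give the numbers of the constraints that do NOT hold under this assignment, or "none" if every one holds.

Violated: 2, 3, 9.

[1] 12 / 3 = 4, so 3 divides 12  true
[2] 2delta + 5gamma = 2(-5) + 5(-13) = -75, not -72  false
[3] min(-13, -5, -5) = -13, not -11  false
[4] gamma + eta + zeta = -13 + (-5) + (-12) = -30  true
[5] gamma² + alpha² = (-13)² + 12² = 169 + 144 = 313  true
[6] 4delta − 5gamma = 4(-5) − 5(-13) = 45  true
[7] gamma = -13, eta = -5; -13 ≤ -5  true
[8] eta = -5 is in {-5, -3, -9}  true
[9] values -14, -5, -12; eta = -5 is not ≤ zeta = -12  false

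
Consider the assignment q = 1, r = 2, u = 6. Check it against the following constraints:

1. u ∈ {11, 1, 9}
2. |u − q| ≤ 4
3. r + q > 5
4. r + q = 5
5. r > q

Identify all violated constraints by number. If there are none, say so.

1. u = 6 is not in {11, 1, 9} — fails.
2. |6 − 1| = 5; 5 > 4, exceeds bound 4 — fails.
3. r + q = 2 + 1 = 3; 3 ≤ 5, bound 5 not met — fails.
4. r + q = 2 + 1 = 3, not 5 — fails.
5. r = 2, q = 1; 2 > 1 — holds.

No — constraints 1, 2, 3, and 4 are not satisfied.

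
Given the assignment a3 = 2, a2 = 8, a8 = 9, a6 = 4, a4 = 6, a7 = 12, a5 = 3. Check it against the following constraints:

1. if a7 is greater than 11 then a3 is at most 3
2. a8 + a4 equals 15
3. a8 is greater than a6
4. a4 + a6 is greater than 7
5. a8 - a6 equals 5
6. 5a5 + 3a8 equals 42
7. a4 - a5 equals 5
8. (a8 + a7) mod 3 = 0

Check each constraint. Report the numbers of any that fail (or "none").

1. a7 = 12 > 11, so we need a3 ≤ 3; a3 = 2 ≤ 3 — holds.
2. a8 + a4 = 9 + 6 = 15 — holds.
3. a8 = 9, a6 = 4; 9 > 4 — holds.
4. a4 + a6 = 6 + 4 = 10; 10 > 7 — holds.
5. a8 - a6 = 9 - 4 = 5 — holds.
6. 5a5 + 3a8 = 5(3) + 3(9) = 42 — holds.
7. a4 - a5 = 6 - 3 = 3, not 5 — fails.
8. a8 + a7 = 21; 21 mod 3 = 0 — holds.

Constraint 7 is violated.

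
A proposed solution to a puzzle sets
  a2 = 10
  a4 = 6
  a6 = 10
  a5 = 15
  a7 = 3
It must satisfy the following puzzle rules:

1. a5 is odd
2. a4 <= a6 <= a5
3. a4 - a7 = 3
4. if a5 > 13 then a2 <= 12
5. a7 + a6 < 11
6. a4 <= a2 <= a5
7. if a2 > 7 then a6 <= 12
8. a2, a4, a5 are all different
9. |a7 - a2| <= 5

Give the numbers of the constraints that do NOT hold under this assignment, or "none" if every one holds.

1. a5 = 15 is odd — satisfied.
2. values 6 <= 10 <= 15 — satisfied.
3. a4 - a7 = 6 - 3 = 3 — satisfied.
4. a5 = 15 > 13, so we need a2 ≤ 12; a2 = 10 ≤ 12 — satisfied.
5. a7 + a6 = 3 + 10 = 13; 13 ≥ 11, bound 11 not met — violated.
6. values 6 <= 10 <= 15 — satisfied.
7. a2 = 10 > 7, so we need a6 ≤ 12; a6 = 10 ≤ 12 — satisfied.
8. values 10, 6, 15 are pairwise distinct — satisfied.
9. |3 - 10| = 7; 7 > 5, exceeds bound 5 — violated.

No — constraints 5, 9 are not satisfied.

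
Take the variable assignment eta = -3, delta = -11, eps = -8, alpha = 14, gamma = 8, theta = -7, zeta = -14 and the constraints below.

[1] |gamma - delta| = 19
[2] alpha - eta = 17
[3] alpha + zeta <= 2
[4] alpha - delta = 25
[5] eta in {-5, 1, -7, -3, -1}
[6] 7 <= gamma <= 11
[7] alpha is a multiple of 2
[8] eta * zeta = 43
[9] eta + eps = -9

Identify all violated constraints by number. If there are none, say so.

No — constraints 8 and 9 are not satisfied.

[1] |8 - (-11)| = 19 — holds.
[2] alpha - eta = 14 - (-3) = 17 — holds.
[3] alpha + zeta = 14 + (-14) = 0; 0 ≤ 2 — holds.
[4] alpha - delta = 14 - (-11) = 25 — holds.
[5] eta = -3 is in {-5, 1, -7, -3, -1} — holds.
[6] gamma = 8 lies in [7, 11] — holds.
[7] 14 / 2 = 7, so 2 divides 14 — holds.
[8] eta * zeta = -3 * (-14) = 42, not 43 — fails.
[9] eta + eps = -3 + (-8) = -11, not -9 — fails.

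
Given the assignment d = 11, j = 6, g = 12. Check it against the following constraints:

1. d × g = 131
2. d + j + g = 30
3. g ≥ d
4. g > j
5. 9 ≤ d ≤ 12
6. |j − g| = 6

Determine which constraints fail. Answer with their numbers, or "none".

1. d × g = 11 × 12 = 132, not 131 — violated.
2. d + j + g = 11 + 6 + 12 = 29, not 30 — violated.
3. g = 12, d = 11; 12 ≥ 11 — OK.
4. g = 12, j = 6; 12 > 6 — OK.
5. d = 11 lies in [9, 12] — OK.
6. |6 − 12| = 6 — OK.

No — constraints 1 and 2 are not satisfied.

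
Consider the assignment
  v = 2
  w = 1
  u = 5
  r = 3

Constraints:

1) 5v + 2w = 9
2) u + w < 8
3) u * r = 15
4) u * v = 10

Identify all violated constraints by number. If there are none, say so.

No — constraint 1 is not satisfied.

1) 5v + 2w = 5(2) + 2(1) = 12, not 9 — violated.
2) u + w = 5 + 1 = 6; 6 < 8 — OK.
3) u * r = 5 * 3 = 15 — OK.
4) u * v = 5 * 2 = 10 — OK.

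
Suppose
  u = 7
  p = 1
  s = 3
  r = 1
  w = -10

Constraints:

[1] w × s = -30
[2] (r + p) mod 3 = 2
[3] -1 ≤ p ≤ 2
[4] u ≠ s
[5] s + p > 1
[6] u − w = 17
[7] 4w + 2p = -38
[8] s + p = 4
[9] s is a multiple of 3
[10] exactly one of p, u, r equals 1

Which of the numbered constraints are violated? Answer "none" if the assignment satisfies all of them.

Violated: 10.

[1] w × s = -10 × 3 = -30 — satisfied.
[2] r + p = 2; 2 mod 3 = 2 — satisfied.
[3] p = 1 lies in [-1, 2] — satisfied.
[4] u = 7, s = 3; distinct — satisfied.
[5] s + p = 3 + 1 = 4; 4 > 1 — satisfied.
[6] u − w = 7 − (-10) = 17 — satisfied.
[7] 4w + 2p = 4(-10) + 2(1) = -38 — satisfied.
[8] s + p = 3 + 1 = 4 — satisfied.
[9] 3 / 3 = 1, so 3 divides 3 — satisfied.
[10] p=1, u=7, r=1; 2 of them equal 1, not exactly one — violated.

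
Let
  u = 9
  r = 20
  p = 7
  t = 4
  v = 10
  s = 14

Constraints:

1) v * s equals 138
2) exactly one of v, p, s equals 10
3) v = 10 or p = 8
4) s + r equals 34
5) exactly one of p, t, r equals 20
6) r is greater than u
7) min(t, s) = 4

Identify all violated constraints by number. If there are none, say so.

1) v * s = 10 * 14 = 140, not 138 — violated.
2) v=10, p=7, s=14; 1 of them equals 10 — satisfied.
3) v = 10 = 10 (first disjunct) — satisfied.
4) s + r = 14 + 20 = 34 — satisfied.
5) p=7, t=4, r=20; 1 of them equals 20 — satisfied.
6) r = 20, u = 9; 20 > 9 — satisfied.
7) min(4, 14) = 4 — satisfied.

Violated: 1.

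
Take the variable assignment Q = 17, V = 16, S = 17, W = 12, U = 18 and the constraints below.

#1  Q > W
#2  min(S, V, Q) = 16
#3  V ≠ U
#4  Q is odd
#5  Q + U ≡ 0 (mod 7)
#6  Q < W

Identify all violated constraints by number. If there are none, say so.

The assignment fails constraint 6.

#1 Q = 17, W = 12; 17 > 12  OK
#2 min(17, 16, 17) = 16  OK
#3 V = 16, U = 18; distinct  OK
#4 Q = 17 is odd  OK
#5 Q + U = 35; 35 mod 7 = 0  OK
#6 Q = 17, W = 12; 17 ≥ 12 (want <)  FAIL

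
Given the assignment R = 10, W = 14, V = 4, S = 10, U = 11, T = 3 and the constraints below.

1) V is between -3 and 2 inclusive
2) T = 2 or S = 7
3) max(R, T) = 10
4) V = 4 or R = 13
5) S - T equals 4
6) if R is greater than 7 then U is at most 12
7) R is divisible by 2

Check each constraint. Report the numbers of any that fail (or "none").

1) V = 4 is outside [-3, 2] — violated.
2) T = 3 ≠ 2 and S = 10 ≠ 7; both disjuncts false — violated.
3) max(10, 3) = 10 — satisfied.
4) V = 4 = 4 (first disjunct) — satisfied.
5) S - T = 10 - 3 = 7, not 4 — violated.
6) R = 10 > 7, so we need U ≤ 12; U = 11 ≤ 12 — satisfied.
7) 10 / 2 = 5, so 2 divides 10 — satisfied.

Constraints 1, 2, and 5 are violated.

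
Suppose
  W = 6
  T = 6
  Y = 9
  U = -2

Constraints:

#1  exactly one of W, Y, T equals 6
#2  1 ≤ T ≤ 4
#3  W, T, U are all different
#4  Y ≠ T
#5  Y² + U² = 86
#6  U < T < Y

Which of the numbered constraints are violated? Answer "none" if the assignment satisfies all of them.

#1 W=6, Y=9, T=6; 2 of them equal 6, not exactly one  ✘
#2 T = 6 is outside [1, 4]  ✘
#3 W = T = 6, not all different  ✘
#4 Y = 9, T = 6; distinct  ✔
#5 Y² + U² = 9² + (-2)² = 81 + 4 = 85, not 86  ✘
#6 values -2 < 6 < 9  ✔

Violated: 1, 2, 3, and 5.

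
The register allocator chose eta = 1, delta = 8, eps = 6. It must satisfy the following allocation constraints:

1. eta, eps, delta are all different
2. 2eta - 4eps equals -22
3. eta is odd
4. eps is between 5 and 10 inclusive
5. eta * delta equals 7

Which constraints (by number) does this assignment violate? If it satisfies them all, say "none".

1. values 1, 6, 8 are pairwise distinct — holds.
2. 2eta - 4eps = 2(1) - 4(6) = -22 — holds.
3. eta = 1 is odd — holds.
4. eps = 6 lies in [5, 10] — holds.
5. eta * delta = 1 * 8 = 8, not 7 — does not hold.

No — constraint 5 is not satisfied.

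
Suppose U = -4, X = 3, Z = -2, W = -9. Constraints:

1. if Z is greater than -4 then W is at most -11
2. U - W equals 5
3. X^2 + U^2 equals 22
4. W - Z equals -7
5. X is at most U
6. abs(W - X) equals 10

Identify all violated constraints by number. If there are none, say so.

1. Z = -2 > -4, so we need W ≤ -11; but W = -9 > -11  ✘
2. U - W = -4 - (-9) = 5  ✔
3. X^2 + U^2 = 3^2 + (-4)^2 = 9 + 16 = 25, not 22  ✘
4. W - Z = -9 - (-2) = -7  ✔
5. X = 3, U = -4; 3 > -4 (want ≤)  ✘
6. abs(-9 - 3) = 12, not 10  ✘

No — constraints 1, 3, 5, and 6 are not satisfied.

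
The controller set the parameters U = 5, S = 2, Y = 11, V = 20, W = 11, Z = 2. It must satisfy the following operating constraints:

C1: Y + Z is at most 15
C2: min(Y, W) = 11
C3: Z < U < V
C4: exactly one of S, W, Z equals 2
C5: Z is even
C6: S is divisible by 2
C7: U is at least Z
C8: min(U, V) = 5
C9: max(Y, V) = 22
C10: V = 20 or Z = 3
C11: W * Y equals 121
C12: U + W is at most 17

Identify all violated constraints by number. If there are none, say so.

C1: Y + Z = 11 + 2 = 13; 13 ≤ 15  true
C2: min(11, 11) = 11  true
C3: values 2 < 5 < 20  true
C4: S=2, W=11, Z=2; 2 of them equal 2, not exactly one  false
C5: Z = 2 is even  true
C6: 2 / 2 = 1, so 2 divides 2  true
C7: U = 5, Z = 2; 5 ≥ 2  true
C8: min(5, 20) = 5  true
C9: max(11, 20) = 20, not 22  false
C10: V = 20 = 20 (first disjunct)  true
C11: W * Y = 11 * 11 = 121  true
C12: U + W = 5 + 11 = 16; 16 ≤ 17  true

Constraints 4, 9 do not hold.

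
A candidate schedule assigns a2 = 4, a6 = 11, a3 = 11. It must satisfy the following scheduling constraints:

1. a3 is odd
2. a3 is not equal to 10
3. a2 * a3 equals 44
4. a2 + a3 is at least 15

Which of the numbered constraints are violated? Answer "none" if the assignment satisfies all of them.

1. a3 = 11 is odd  true
2. a3 = 11, and 11 ≠ 10  true
3. a2 * a3 = 4 * 11 = 44  true
4. a2 + a3 = 4 + 11 = 15; 15 ≥ 15  true

All constraints are satisfied.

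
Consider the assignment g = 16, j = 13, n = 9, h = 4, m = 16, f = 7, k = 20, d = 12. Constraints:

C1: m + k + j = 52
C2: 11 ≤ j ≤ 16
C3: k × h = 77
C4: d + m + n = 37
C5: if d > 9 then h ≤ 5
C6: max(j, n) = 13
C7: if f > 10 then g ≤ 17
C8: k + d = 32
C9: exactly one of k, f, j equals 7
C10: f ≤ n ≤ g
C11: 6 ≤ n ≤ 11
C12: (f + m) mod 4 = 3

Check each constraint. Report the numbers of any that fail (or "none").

Constraints 1, 3 are violated.

C1: m + k + j = 16 + 20 + 13 = 49, not 52 — does not hold.
C2: j = 13 lies in [11, 16] — holds.
C3: k × h = 20 × 4 = 80, not 77 — does not hold.
C4: d + m + n = 12 + 16 + 9 = 37 — holds.
C5: d = 12 > 9, so we need h ≤ 5; h = 4 ≤ 5 — holds.
C6: max(13, 9) = 13 — holds.
C7: f = 7, not > 10; antecedent false, conditional vacuously true — holds.
C8: k + d = 20 + 12 = 32 — holds.
C9: k=20, f=7, j=13; 1 of them equals 7 — holds.
C10: values 7 ≤ 9 ≤ 16 — holds.
C11: n = 9 lies in [6, 11] — holds.
C12: f + m = 23; 23 mod 4 = 3 — holds.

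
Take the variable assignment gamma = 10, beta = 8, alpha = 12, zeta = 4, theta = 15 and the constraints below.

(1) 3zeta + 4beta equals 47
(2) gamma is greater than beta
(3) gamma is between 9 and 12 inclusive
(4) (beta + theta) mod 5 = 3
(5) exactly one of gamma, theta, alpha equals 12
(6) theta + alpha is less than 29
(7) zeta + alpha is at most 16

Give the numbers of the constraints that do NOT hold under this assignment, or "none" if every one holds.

Violated: 1.

(1) 3zeta + 4beta = 3(4) + 4(8) = 44, not 47  FAIL
(2) gamma = 10, beta = 8; 10 > 8  OK
(3) gamma = 10 lies in [9, 12]  OK
(4) beta + theta = 23; 23 mod 5 = 3  OK
(5) gamma=10, theta=15, alpha=12; 1 of them equals 12  OK
(6) theta + alpha = 15 + 12 = 27; 27 < 29  OK
(7) zeta + alpha = 4 + 12 = 16; 16 ≤ 16  OK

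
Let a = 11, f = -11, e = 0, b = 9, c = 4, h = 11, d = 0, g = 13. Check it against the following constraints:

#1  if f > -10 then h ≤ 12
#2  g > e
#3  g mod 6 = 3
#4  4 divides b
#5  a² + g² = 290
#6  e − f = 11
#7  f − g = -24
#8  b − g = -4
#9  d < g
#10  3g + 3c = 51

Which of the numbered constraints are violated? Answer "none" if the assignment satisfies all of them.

#1 f = -11, not > -10; antecedent false, conditional vacuously true — OK.
#2 g = 13, e = 0; 13 > 0 — OK.
#3 13 mod 6 = 1, not 3 — violated.
#4 9 = 4×2 + 1, so 4 does not divide 9 — violated.
#5 a² + g² = 11² + 13² = 121 + 169 = 290 — OK.
#6 e − f = 0 − (-11) = 11 — OK.
#7 f − g = -11 − 13 = -24 — OK.
#8 b − g = 9 − 13 = -4 — OK.
#9 d = 0, g = 13; 0 < 13 — OK.
#10 3g + 3c = 3(13) + 3(4) = 51 — OK.

Violated: 3, 4.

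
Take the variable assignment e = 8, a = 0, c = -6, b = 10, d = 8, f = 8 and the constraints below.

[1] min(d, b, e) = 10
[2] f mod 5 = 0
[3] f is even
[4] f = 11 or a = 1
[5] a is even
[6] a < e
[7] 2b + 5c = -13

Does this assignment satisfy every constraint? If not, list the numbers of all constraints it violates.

Constraints 1, 2, 4, and 7 are violated.

[1] min(8, 10, 8) = 8, not 10  ✘
[2] 8 mod 5 = 3, not 0  ✘
[3] f = 8 is even  ✔
[4] f = 8 ≠ 11 and a = 0 ≠ 1; both disjuncts false  ✘
[5] a = 0 is even  ✔
[6] a = 0, e = 8; 0 < 8  ✔
[7] 2b + 5c = 2(10) + 5(-6) = -10, not -13  ✘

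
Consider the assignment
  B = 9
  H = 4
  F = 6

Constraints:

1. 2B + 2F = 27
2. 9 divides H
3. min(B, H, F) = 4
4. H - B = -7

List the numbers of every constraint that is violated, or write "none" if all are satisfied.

1. 2B + 2F = 2(9) + 2(6) = 30, not 27 — does not hold.
2. 4 = 9*0 + 4, so 9 does not divide 4 — does not hold.
3. min(9, 4, 6) = 4 — holds.
4. H - B = 4 - 9 = -5, not -7 — does not hold.

Violated: 1, 2, and 4.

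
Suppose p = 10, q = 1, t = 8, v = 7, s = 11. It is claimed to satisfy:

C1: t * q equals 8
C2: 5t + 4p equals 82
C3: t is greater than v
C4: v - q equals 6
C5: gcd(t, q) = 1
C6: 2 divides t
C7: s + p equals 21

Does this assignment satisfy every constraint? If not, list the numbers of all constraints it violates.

Constraint 2 is violated.

C1: t * q = 8 * 1 = 8 — holds.
C2: 5t + 4p = 5(8) + 4(10) = 80, not 82 — does not hold.
C3: t = 8, v = 7; 8 > 7 — holds.
C4: v - q = 7 - 1 = 6 — holds.
C5: gcd(8, 1) = 1 — holds.
C6: 8 / 2 = 4, so 2 divides 8 — holds.
C7: s + p = 11 + 10 = 21 — holds.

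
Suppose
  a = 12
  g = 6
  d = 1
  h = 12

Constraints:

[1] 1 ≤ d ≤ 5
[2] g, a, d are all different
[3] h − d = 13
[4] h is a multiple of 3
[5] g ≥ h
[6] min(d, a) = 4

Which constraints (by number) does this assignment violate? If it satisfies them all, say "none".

[1] d = 1 lies in [1, 5]  true
[2] values 6, 12, 1 are pairwise distinct  true
[3] h − d = 12 − 1 = 11, not 13  false
[4] 12 / 3 = 4, so 3 divides 12  true
[5] g = 6, h = 12; 6 < 12 (want ≥)  false
[6] min(1, 12) = 1, not 4  false

No — constraints 3, 5, and 6 are not satisfied.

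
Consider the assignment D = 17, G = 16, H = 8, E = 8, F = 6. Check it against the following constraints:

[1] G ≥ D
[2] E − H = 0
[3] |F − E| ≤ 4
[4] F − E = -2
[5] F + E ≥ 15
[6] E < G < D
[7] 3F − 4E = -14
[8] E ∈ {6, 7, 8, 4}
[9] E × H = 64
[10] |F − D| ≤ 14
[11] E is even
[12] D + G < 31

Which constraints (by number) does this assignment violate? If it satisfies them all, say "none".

Constraints 1, 5, and 12 do not hold.

[1] G = 16, D = 17; 16 < 17 (want ≥)  ✘
[2] E − H = 8 − 8 = 0  ✔
[3] |6 − 8| = 2; 2 ≤ 4  ✔
[4] F − E = 6 − 8 = -2  ✔
[5] F + E = 6 + 8 = 14; 14 < 15, bound 15 not met  ✘
[6] values 8 < 16 < 17  ✔
[7] 3F − 4E = 3(6) − 4(8) = -14  ✔
[8] E = 8 is in {6, 7, 8, 4}  ✔
[9] E × H = 8 × 8 = 64  ✔
[10] |6 − 17| = 11; 11 ≤ 14  ✔
[11] E = 8 is even  ✔
[12] D + G = 17 + 16 = 33; 33 ≥ 31, bound 31 not met  ✘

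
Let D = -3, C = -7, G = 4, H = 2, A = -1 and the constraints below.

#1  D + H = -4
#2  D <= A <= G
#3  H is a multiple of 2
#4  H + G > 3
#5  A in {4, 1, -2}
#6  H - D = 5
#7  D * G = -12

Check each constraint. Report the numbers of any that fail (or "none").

The assignment fails constraints 1 and 5.

#1 D + H = -3 + 2 = -1, not -4  no
#2 values -3 <= -1 <= 4  yes
#3 2 / 2 = 1, so 2 divides 2  yes
#4 H + G = 2 + 4 = 6; 6 > 3  yes
#5 A = -1 is not in {4, 1, -2}  no
#6 H - D = 2 - (-3) = 5  yes
#7 D * G = -3 * 4 = -12  yes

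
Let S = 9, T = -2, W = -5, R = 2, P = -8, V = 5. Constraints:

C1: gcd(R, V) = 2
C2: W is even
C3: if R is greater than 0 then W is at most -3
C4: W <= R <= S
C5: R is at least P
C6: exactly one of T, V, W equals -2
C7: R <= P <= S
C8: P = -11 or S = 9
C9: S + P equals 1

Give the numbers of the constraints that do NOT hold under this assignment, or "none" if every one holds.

C1: gcd(2, 5) = 1, not 2 — violated.
C2: W = -5 is odd — violated.
C3: R = 2 > 0, so we need W ≤ -3; W = -5 ≤ -3 — OK.
C4: values -5 <= 2 <= 9 — OK.
C5: R = 2, P = -8; 2 ≥ -8 — OK.
C6: T=-2, V=5, W=-5; 1 of them equals -2 — OK.
C7: values 2, -8, 9; R = 2 is not <= P = -8 — violated.
C8: P = -8 ≠ -11, but S = 9 = 9 (second disjunct) — OK.
C9: S + P = 9 + (-8) = 1 — OK.

The assignment fails constraints 1, 2, 7.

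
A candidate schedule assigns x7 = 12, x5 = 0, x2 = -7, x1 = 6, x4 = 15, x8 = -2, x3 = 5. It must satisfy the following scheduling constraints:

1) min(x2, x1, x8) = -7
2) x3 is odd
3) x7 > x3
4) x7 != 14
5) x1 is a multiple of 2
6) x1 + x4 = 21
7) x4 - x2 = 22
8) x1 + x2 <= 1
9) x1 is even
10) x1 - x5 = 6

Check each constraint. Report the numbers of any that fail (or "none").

1) min(-7, 6, -2) = -7 — satisfied.
2) x3 = 5 is odd — satisfied.
3) x7 = 12, x3 = 5; 12 > 5 — satisfied.
4) x7 = 12, and 12 ≠ 14 — satisfied.
5) 6 / 2 = 3, so 2 divides 6 — satisfied.
6) x1 + x4 = 6 + 15 = 21 — satisfied.
7) x4 - x2 = 15 - (-7) = 22 — satisfied.
8) x1 + x2 = 6 + (-7) = -1; -1 ≤ 1 — satisfied.
9) x1 = 6 is even — satisfied.
10) x1 - x5 = 6 - 0 = 6 — satisfied.

All constraints are satisfied.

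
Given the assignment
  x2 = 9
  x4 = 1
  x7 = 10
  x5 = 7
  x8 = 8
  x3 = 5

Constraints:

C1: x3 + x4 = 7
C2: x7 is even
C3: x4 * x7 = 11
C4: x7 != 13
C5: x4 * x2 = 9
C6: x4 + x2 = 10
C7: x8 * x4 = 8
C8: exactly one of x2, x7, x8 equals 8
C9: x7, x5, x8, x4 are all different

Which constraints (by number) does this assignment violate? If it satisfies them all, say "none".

C1: x3 + x4 = 5 + 1 = 6, not 7  ✘
C2: x7 = 10 is even  ✔
C3: x4 * x7 = 1 * 10 = 10, not 11  ✘
C4: x7 = 10, and 10 ≠ 13  ✔
C5: x4 * x2 = 1 * 9 = 9  ✔
C6: x4 + x2 = 1 + 9 = 10  ✔
C7: x8 * x4 = 8 * 1 = 8  ✔
C8: x2=9, x7=10, x8=8; 1 of them equals 8  ✔
C9: values 10, 7, 8, 1 are pairwise distinct  ✔

Constraints 1, 3 do not hold.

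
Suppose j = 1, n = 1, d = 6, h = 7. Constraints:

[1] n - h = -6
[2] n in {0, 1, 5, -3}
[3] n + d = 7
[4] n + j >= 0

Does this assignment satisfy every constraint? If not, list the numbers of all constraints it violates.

[1] n - h = 1 - 7 = -6  yes
[2] n = 1 is in {0, 1, 5, -3}  yes
[3] n + d = 1 + 6 = 7  yes
[4] n + j = 1 + 1 = 2; 2 ≥ 0  yes

Yes — all constraints hold.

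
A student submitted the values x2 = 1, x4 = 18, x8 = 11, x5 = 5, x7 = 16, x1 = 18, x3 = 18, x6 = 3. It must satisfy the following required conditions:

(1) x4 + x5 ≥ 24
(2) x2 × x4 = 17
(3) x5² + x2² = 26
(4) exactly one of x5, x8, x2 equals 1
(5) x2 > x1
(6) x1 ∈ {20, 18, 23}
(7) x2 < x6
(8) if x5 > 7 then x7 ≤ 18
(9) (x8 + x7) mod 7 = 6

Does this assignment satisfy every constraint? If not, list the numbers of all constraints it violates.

(1) x4 + x5 = 18 + 5 = 23; 23 < 24, bound 24 not met  FAIL
(2) x2 × x4 = 1 × 18 = 18, not 17  FAIL
(3) x5² + x2² = 5² + 1² = 25 + 1 = 26  OK
(4) x5=5, x8=11, x2=1; 1 of them equals 1  OK
(5) x2 = 1, x1 = 18; 1 ≤ 18 (want >)  FAIL
(6) x1 = 18 is in {20, 18, 23}  OK
(7) x2 = 1, x6 = 3; 1 < 3  OK
(8) x5 = 5, not > 7; antecedent false, conditional vacuously true  OK
(9) x8 + x7 = 27; 27 mod 7 = 6  OK

No — constraints 1, 2, and 5 are not satisfied.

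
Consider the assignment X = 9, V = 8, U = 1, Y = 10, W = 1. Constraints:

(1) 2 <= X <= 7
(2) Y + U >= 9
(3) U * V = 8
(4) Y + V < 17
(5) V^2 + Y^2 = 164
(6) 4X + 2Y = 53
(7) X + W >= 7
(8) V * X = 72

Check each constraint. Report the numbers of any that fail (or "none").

Constraints 1, 4, and 6 are violated.

(1) X = 9 is outside [2, 7] — fails.
(2) Y + U = 10 + 1 = 11; 11 ≥ 9 — holds.
(3) U * V = 1 * 8 = 8 — holds.
(4) Y + V = 10 + 8 = 18; 18 ≥ 17, bound 17 not met — fails.
(5) V^2 + Y^2 = 8^2 + 10^2 = 64 + 100 = 164 — holds.
(6) 4X + 2Y = 4(9) + 2(10) = 56, not 53 — fails.
(7) X + W = 9 + 1 = 10; 10 ≥ 7 — holds.
(8) V * X = 8 * 9 = 72 — holds.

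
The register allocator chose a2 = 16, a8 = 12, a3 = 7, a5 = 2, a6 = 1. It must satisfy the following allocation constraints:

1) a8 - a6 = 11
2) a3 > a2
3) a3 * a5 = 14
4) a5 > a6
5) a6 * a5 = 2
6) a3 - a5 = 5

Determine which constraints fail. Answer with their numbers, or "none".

1) a8 - a6 = 12 - 1 = 11 — satisfied.
2) a3 = 7, a2 = 16; 7 ≤ 16 (want >) — violated.
3) a3 * a5 = 7 * 2 = 14 — satisfied.
4) a5 = 2, a6 = 1; 2 > 1 — satisfied.
5) a6 * a5 = 1 * 2 = 2 — satisfied.
6) a3 - a5 = 7 - 2 = 5 — satisfied.

Constraint 2 does not hold.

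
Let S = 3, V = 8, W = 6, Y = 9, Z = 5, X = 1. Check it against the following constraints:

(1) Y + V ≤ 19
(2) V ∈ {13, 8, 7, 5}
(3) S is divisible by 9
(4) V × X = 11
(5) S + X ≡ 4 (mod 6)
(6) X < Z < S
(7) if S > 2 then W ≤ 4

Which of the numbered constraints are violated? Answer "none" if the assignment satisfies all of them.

(1) Y + V = 9 + 8 = 17; 17 ≤ 19 — OK.
(2) V = 8 is in {13, 8, 7, 5} — OK.
(3) 3 = 9×0 + 3, so 9 does not divide 3 — violated.
(4) V × X = 8 × 1 = 8, not 11 — violated.
(5) S + X = 4; 4 mod 6 = 4 — OK.
(6) values 1, 5, 3; Z = 5 is not < S = 3 — violated.
(7) S = 3 > 2, so we need W ≤ 4; but W = 6 > 4 — violated.

No — constraints 3, 4, 6, and 7 are not satisfied.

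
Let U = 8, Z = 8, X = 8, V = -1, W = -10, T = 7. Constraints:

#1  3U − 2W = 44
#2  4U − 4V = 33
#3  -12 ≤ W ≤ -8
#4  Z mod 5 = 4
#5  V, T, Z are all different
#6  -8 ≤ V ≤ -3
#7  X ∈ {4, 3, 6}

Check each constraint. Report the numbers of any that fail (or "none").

#1 3U − 2W = 3(8) − 2(-10) = 44 — OK.
#2 4U − 4V = 4(8) − 4(-1) = 36, not 33 — violated.
#3 W = -10 lies in [-12, -8] — OK.
#4 8 mod 5 = 3, not 4 — violated.
#5 values -1, 7, 8 are pairwise distinct — OK.
#6 V = -1 is outside [-8, -3] — violated.
#7 X = 8 is not in {4, 3, 6} — violated.

No — constraints 2, 4, 6, 7 are not satisfied.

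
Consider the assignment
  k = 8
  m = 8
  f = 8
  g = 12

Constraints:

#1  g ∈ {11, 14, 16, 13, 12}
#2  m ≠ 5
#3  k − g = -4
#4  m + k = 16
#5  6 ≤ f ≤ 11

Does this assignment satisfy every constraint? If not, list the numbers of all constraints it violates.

Yes — all constraints hold.

#1 g = 12 is in {11, 14, 16, 13, 12}  ✔
#2 m = 8, and 8 ≠ 5  ✔
#3 k − g = 8 − 12 = -4  ✔
#4 m + k = 8 + 8 = 16  ✔
#5 f = 8 lies in [6, 11]  ✔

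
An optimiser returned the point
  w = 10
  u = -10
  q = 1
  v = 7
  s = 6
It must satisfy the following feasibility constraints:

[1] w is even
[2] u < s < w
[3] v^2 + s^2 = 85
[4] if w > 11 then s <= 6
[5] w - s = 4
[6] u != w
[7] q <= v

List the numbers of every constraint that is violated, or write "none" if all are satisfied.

All constraints are satisfied.

[1] w = 10 is even — OK.
[2] values -10 < 6 < 10 — OK.
[3] v^2 + s^2 = 7^2 + 6^2 = 49 + 36 = 85 — OK.
[4] w = 10, not > 11; antecedent false, conditional vacuously true — OK.
[5] w - s = 10 - 6 = 4 — OK.
[6] u = -10, w = 10; distinct — OK.
[7] q = 1, v = 7; 1 ≤ 7 — OK.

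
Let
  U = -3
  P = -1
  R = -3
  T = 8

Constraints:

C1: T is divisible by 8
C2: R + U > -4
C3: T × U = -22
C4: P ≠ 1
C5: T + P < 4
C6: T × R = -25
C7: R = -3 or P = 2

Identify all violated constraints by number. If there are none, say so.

No — constraints 2, 3, 5, 6 are not satisfied.

C1: 8 / 8 = 1, so 8 divides 8 — satisfied.
C2: R + U = -3 + (-3) = -6; -6 ≤ -4, bound -4 not met — violated.
C3: T × U = 8 × (-3) = -24, not -22 — violated.
C4: P = -1, and -1 ≠ 1 — satisfied.
C5: T + P = 8 + (-1) = 7; 7 ≥ 4, bound 4 not met — violated.
C6: T × R = 8 × (-3) = -24, not -25 — violated.
C7: R = -3 = -3 (first disjunct) — satisfied.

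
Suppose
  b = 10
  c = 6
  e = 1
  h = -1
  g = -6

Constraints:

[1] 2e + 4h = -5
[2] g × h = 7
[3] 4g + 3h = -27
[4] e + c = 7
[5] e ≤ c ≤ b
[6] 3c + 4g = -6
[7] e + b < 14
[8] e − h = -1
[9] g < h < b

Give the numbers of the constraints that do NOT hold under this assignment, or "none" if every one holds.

Constraints 1, 2, and 8 are violated.

[1] 2e + 4h = 2(1) + 4(-1) = -2, not -5 — fails.
[2] g × h = -6 × (-1) = 6, not 7 — fails.
[3] 4g + 3h = 4(-6) + 3(-1) = -27 — holds.
[4] e + c = 1 + 6 = 7 — holds.
[5] values 1 ≤ 6 ≤ 10 — holds.
[6] 3c + 4g = 3(6) + 4(-6) = -6 — holds.
[7] e + b = 1 + 10 = 11; 11 < 14 — holds.
[8] e − h = 1 − (-1) = 2, not -1 — fails.
[9] values -6 < -1 < 10 — holds.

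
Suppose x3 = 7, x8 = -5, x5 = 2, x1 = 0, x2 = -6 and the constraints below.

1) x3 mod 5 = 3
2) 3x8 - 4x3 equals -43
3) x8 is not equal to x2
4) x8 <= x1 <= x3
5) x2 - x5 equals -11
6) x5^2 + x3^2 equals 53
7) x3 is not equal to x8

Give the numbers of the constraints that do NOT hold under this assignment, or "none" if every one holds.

1) 7 mod 5 = 2, not 3 — fails.
2) 3x8 - 4x3 = 3(-5) - 4(7) = -43 — holds.
3) x8 = -5, x2 = -6; distinct — holds.
4) values -5 <= 0 <= 7 — holds.
5) x2 - x5 = -6 - 2 = -8, not -11 — fails.
6) x5^2 + x3^2 = 2^2 + 7^2 = 4 + 49 = 53 — holds.
7) x3 = 7, x8 = -5; distinct — holds.

The assignment fails constraints 1, 5.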